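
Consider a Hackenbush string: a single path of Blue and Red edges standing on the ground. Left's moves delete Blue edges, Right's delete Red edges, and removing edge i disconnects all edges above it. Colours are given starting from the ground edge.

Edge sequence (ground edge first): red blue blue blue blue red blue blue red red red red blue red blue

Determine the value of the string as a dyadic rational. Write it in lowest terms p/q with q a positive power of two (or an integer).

-1269/16384

edge 1 of 15 (red): { · | 0 } ⇒ -1
edge 2 of 15 (blue): { -1 | 0 } ⇒ -1/2
edge 3 of 15 (blue): { -1; -1/2 | 0 } ⇒ -1/4
edge 4 of 15 (blue): { -1; -1/2; -1/4 | 0 } ⇒ -1/8
edge 5 of 15 (blue): { -1; -1/2; -1/4; -1/8 | 0 } ⇒ -1/16
edge 6 of 15 (red): { -1; -1/2; -1/4; -1/8 | -1/16; 0 } ⇒ -3/32
edge 7 of 15 (blue): { -1; -1/2; -1/4; -1/8; -3/32 | -1/16; 0 } ⇒ -5/64
edge 8 of 15 (blue): { -1; -1/2; -1/4; -1/8; -3/32; -5/64 | -1/16; 0 } ⇒ -9/128
edge 9 of 15 (red): { -1; -1/2; -1/4; -1/8; -3/32; -5/64 | -9/128; -1/16; 0 } ⇒ -19/256
edge 10 of 15 (red): { -1; -1/2; -1/4; -1/8; -3/32; -5/64 | -19/256; -9/128; -1/16; 0 } ⇒ -39/512
edge 11 of 15 (red): { -1; -1/2; -1/4; -1/8; -3/32; -5/64 | -39/512; -19/256; -9/128; -1/16; 0 } ⇒ -79/1024
edge 12 of 15 (red): { -1; -1/2; -1/4; -1/8; -3/32; -5/64 | -79/1024; -39/512; -19/256; -9/128; -1/16; 0 } ⇒ -159/2048
edge 13 of 15 (blue): { -1; -1/2; -1/4; -1/8; -3/32; -5/64; -159/2048 | -79/1024; -39/512; -19/256; -9/128; -1/16; 0 } ⇒ -317/4096
edge 14 of 15 (red): { -1; -1/2; -1/4; -1/8; -3/32; -5/64; -159/2048 | -317/4096; -79/1024; -39/512; -19/256; -9/128; -1/16; 0 } ⇒ -635/8192
edge 15 of 15 (blue): { -1; -1/2; -1/4; -1/8; -3/32; -5/64; -159/2048; -635/8192 | -317/4096; -79/1024; -39/512; -19/256; -9/128; -1/16; 0 } ⇒ -1269/16384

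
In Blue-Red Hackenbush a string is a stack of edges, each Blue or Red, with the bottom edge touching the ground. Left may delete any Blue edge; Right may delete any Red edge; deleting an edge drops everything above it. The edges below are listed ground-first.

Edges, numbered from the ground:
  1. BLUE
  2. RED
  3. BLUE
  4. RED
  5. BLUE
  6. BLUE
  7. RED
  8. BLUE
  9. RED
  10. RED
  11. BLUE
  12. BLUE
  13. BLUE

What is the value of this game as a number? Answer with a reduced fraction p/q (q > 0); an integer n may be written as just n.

2895/4096

Build G(s[:k]) for k = 1..13, string s = BLUE RED BLUE RED BLUE BLUE RED BLUE RED RED BLUE BLUE BLUE.
edge 1 of 13 (BLUE): { 0 | · } = 1
edge 2 of 13 (RED): { 0 | 1 } = 1/2
edge 3 of 13 (BLUE): { 0 1/2 | 1 } = 3/4
edge 4 of 13 (RED): { 0 1/2 | 3/4 1 } = 5/8
edge 5 of 13 (BLUE): { 0 1/2 5/8 | 3/4 1 } = 11/16
edge 6 of 13 (BLUE): { 0 1/2 5/8 11/16 | 3/4 1 } = 23/32
edge 7 of 13 (RED): { 0 1/2 5/8 11/16 | 23/32 3/4 1 } = 45/64
edge 8 of 13 (BLUE): { 0 1/2 5/8 11/16 45/64 | 23/32 3/4 1 } = 91/128
edge 9 of 13 (RED): { 0 1/2 5/8 11/16 45/64 | 91/128 23/32 3/4 1 } = 181/256
edge 10 of 13 (RED): { 0 1/2 5/8 11/16 45/64 | 181/256 91/128 23/32 3/4 1 } = 361/512
edge 11 of 13 (BLUE): { 0 1/2 5/8 11/16 45/64 361/512 | 181/256 91/128 23/32 3/4 1 } = 723/1024
edge 12 of 13 (BLUE): { 0 1/2 5/8 11/16 45/64 361/512 723/1024 | 181/256 91/128 23/32 3/4 1 } = 1447/2048
edge 13 of 13 (BLUE): { 0 1/2 5/8 11/16 45/64 361/512 723/1024 1447/2048 | 181/256 91/128 23/32 3/4 1 } = 2895/4096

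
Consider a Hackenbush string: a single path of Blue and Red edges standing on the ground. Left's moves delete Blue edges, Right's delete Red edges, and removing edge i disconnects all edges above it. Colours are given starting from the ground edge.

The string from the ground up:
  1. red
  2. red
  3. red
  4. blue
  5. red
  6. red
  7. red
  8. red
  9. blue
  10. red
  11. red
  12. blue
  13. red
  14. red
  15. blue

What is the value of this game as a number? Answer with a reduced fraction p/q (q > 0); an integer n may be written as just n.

-12141/4096

Build value(s[:k]) for k = 1..15, string s = red red red blue red red red red blue red red blue red red blue.
step 1: add red to get r; options L={ none } R={ 0 } => -1
step 2: add red to get rr; options L={ none } R={ -1, 0 } => -2
step 3: add red to get rrr; options L={ none } R={ -2, -1, 0 } => -3
step 4: add blue to get rrrb; options L={ -3 } R={ -2, -1, 0 } => -5/2
step 5: add red to get rrrbr; options L={ -3 } R={ -5/2, -2, -1, 0 } => -11/4
step 6: add red to get rrrbrr; options L={ -3 } R={ -11/4, -5/2, -2, -1, 0 } => -23/8
step 7: add red to get rrrbrrr; options L={ -3 } R={ -23/8, -11/4, -5/2, -2, -1, 0 } => -47/16
step 8: add red to get rrrbrrrr; options L={ -3 } R={ -47/16, -23/8, -11/4, -5/2, -2, -1, 0 } => -95/32
step 9: add blue to get rrrbrrrrb; options L={ -3, -95/32 } R={ -47/16, -23/8, -11/4, -5/2, -2, -1, 0 } => -189/64
step 10: add red to get rrrbrrrrbr; options L={ -3, -95/32 } R={ -189/64, -47/16, -23/8, -11/4, -5/2, -2, -1, 0 } => -379/128
step 11: add red to get rrrbrrrrbrr; options L={ -3, -95/32 } R={ -379/128, -189/64, -47/16, -23/8, -11/4, -5/2, -2, -1, 0 } => -759/256
step 12: add blue to get rrrbrrrrbrrb; options L={ -3, -95/32, -759/256 } R={ -379/128, -189/64, -47/16, -23/8, -11/4, -5/2, -2, -1, 0 } => -1517/512
step 13: add red to get rrrbrrrrbrrbr; options L={ -3, -95/32, -759/256 } R={ -1517/512, -379/128, -189/64, -47/16, -23/8, -11/4, -5/2, -2, -1, 0 } => -3035/1024
step 14: add red to get rrrbrrrrbrrbrr; options L={ -3, -95/32, -759/256 } R={ -3035/1024, -1517/512, -379/128, -189/64, -47/16, -23/8, -11/4, -5/2, -2, -1, 0 } => -6071/2048
step 15: add blue to get rrrbrrrrbrrbrrb; options L={ -3, -95/32, -759/256, -6071/2048 } R={ -3035/1024, -1517/512, -379/128, -189/64, -47/16, -23/8, -11/4, -5/2, -2, -1, 0 } => -12141/4096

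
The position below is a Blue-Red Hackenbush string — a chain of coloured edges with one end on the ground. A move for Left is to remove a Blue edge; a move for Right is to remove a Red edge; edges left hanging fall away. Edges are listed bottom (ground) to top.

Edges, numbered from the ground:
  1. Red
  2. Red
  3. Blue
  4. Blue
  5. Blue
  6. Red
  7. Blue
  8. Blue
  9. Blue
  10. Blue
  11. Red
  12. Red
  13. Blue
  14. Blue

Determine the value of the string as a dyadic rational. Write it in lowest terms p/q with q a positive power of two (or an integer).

-4633/4096

R: Left { none }, Right { 0 } ⇒ simplest -1
RR: Left { none }, Right { -1; 0 } ⇒ simplest -2
RRB: Left { -2 }, Right { -1; 0 } ⇒ simplest -3/2
RRBB: Left { -2; -3/2 }, Right { -1; 0 } ⇒ simplest -5/4
RRBBB: Left { -2; -3/2; -5/4 }, Right { -1; 0 } ⇒ simplest -9/8
RRBBBR: Left { -2; -3/2; -5/4 }, Right { -9/8; -1; 0 } ⇒ simplest -19/16
RRBBBRB: Left { -2; -3/2; -5/4; -19/16 }, Right { -9/8; -1; 0 } ⇒ simplest -37/32
RRBBBRBB: Left { -2; -3/2; -5/4; -19/16; -37/32 }, Right { -9/8; -1; 0 } ⇒ simplest -73/64
RRBBBRBBB: Left { -2; -3/2; -5/4; -19/16; -37/32; -73/64 }, Right { -9/8; -1; 0 } ⇒ simplest -145/128
RRBBBRBBBB: Left { -2; -3/2; -5/4; -19/16; -37/32; -73/64; -145/128 }, Right { -9/8; -1; 0 } ⇒ simplest -289/256
RRBBBRBBBBR: Left { -2; -3/2; -5/4; -19/16; -37/32; -73/64; -145/128 }, Right { -289/256; -9/8; -1; 0 } ⇒ simplest -579/512
RRBBBRBBBBRR: Left { -2; -3/2; -5/4; -19/16; -37/32; -73/64; -145/128 }, Right { -579/512; -289/256; -9/8; -1; 0 } ⇒ simplest -1159/1024
RRBBBRBBBBRRB: Left { -2; -3/2; -5/4; -19/16; -37/32; -73/64; -145/128; -1159/1024 }, Right { -579/512; -289/256; -9/8; -1; 0 } ⇒ simplest -2317/2048
RRBBBRBBBBRRBB: Left { -2; -3/2; -5/4; -19/16; -37/32; -73/64; -145/128; -1159/1024; -2317/2048 }, Right { -579/512; -289/256; -9/8; -1; 0 } ⇒ simplest -4633/4096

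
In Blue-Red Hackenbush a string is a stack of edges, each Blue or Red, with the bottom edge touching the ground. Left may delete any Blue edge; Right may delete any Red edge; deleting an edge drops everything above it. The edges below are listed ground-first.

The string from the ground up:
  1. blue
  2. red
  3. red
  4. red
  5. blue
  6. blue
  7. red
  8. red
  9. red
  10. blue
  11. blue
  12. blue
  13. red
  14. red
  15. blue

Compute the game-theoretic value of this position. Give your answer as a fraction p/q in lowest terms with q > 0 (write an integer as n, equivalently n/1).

Prefix values for blue red red red blue blue red red red blue blue blue red red blue via {L|R} + simplicity:
G_1 [b]  L=[0]  R=[(no moves)]  → 1
G_2 [br]  L=[0]  R=[1]  → 1/2
G_3 [brr]  L=[0]  R=[1/2, 1]  → 1/4
G_4 [brrr]  L=[0]  R=[1/4, 1/2, 1]  → 1/8
G_5 [brrrb]  L=[0, 1/8]  R=[1/4, 1/2, 1]  → 3/16
G_6 [brrrbb]  L=[0, 1/8, 3/16]  R=[1/4, 1/2, 1]  → 7/32
G_7 [brrrbbr]  L=[0, 1/8, 3/16]  R=[7/32, 1/4, 1/2, 1]  → 13/64
G_8 [brrrbbrr]  L=[0, 1/8, 3/16]  R=[13/64, 7/32, 1/4, 1/2, 1]  → 25/128
G_9 [brrrbbrrr]  L=[0, 1/8, 3/16]  R=[25/128, 13/64, 7/32, 1/4, 1/2, 1]  → 49/256
G_10 [brrrbbrrrb]  L=[0, 1/8, 3/16, 49/256]  R=[25/128, 13/64, 7/32, 1/4, 1/2, 1]  → 99/512
G_11 [brrrbbrrrbb]  L=[0, 1/8, 3/16, 49/256, 99/512]  R=[25/128, 13/64, 7/32, 1/4, 1/2, 1]  → 199/1024
G_12 [brrrbbrrrbbb]  L=[0, 1/8, 3/16, 49/256, 99/512, 199/1024]  R=[25/128, 13/64, 7/32, 1/4, 1/2, 1]  → 399/2048
G_13 [brrrbbrrrbbbr]  L=[0, 1/8, 3/16, 49/256, 99/512, 199/1024]  R=[399/2048, 25/128, 13/64, 7/32, 1/4, 1/2, 1]  → 797/4096
G_14 [brrrbbrrrbbbrr]  L=[0, 1/8, 3/16, 49/256, 99/512, 199/1024]  R=[797/4096, 399/2048, 25/128, 13/64, 7/32, 1/4, 1/2, 1]  → 1593/8192
G_15 [brrrbbrrrbbbrrb]  L=[0, 1/8, 3/16, 49/256, 99/512, 199/1024, 1593/8192]  R=[797/4096, 399/2048, 25/128, 13/64, 7/32, 1/4, 1/2, 1]  → 3187/16384

3187/16384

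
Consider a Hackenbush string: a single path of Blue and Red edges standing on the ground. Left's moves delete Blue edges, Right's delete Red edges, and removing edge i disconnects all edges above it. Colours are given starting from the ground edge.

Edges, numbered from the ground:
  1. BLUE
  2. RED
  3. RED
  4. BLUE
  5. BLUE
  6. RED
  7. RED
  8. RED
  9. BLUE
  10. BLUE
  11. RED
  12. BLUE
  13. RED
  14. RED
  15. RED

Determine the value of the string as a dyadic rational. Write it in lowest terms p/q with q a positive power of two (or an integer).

6353/16384

Prefix values for BLUE RED RED BLUE BLUE RED RED RED BLUE BLUE RED BLUE RED RED RED via {L|R} + simplicity:
v_1 [B]  L=[0]  R=[·]  → 1
v_2 [BR]  L=[0]  R=[1]  → 1/2
v_3 [BRR]  L=[0]  R=[1/2 1]  → 1/4
v_4 [BRRB]  L=[0 1/4]  R=[1/2 1]  → 3/8
v_5 [BRRBB]  L=[0 1/4 3/8]  R=[1/2 1]  → 7/16
v_6 [BRRBBR]  L=[0 1/4 3/8]  R=[7/16 1/2 1]  → 13/32
v_7 [BRRBBRR]  L=[0 1/4 3/8]  R=[13/32 7/16 1/2 1]  → 25/64
v_8 [BRRBBRRR]  L=[0 1/4 3/8]  R=[25/64 13/32 7/16 1/2 1]  → 49/128
v_9 [BRRBBRRRB]  L=[0 1/4 3/8 49/128]  R=[25/64 13/32 7/16 1/2 1]  → 99/256
v_10 [BRRBBRRRBB]  L=[0 1/4 3/8 49/128 99/256]  R=[25/64 13/32 7/16 1/2 1]  → 199/512
v_11 [BRRBBRRRBBR]  L=[0 1/4 3/8 49/128 99/256]  R=[199/512 25/64 13/32 7/16 1/2 1]  → 397/1024
v_12 [BRRBBRRRBBRB]  L=[0 1/4 3/8 49/128 99/256 397/1024]  R=[199/512 25/64 13/32 7/16 1/2 1]  → 795/2048
v_13 [BRRBBRRRBBRBR]  L=[0 1/4 3/8 49/128 99/256 397/1024]  R=[795/2048 199/512 25/64 13/32 7/16 1/2 1]  → 1589/4096
v_14 [BRRBBRRRBBRBRR]  L=[0 1/4 3/8 49/128 99/256 397/1024]  R=[1589/4096 795/2048 199/512 25/64 13/32 7/16 1/2 1]  → 3177/8192
v_15 [BRRBBRRRBBRBRRR]  L=[0 1/4 3/8 49/128 99/256 397/1024]  R=[3177/8192 1589/4096 795/2048 199/512 25/64 13/32 7/16 1/2 1]  → 6353/16384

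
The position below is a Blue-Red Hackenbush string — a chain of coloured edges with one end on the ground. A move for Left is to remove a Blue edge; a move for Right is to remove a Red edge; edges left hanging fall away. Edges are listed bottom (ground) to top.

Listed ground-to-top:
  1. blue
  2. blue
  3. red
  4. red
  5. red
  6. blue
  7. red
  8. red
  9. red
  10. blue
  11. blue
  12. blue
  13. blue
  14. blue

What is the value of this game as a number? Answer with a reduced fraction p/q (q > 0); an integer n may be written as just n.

Build v(s[:k]) for k = 1..14, string s = blue blue red red red blue red red red blue blue blue blue blue.
b: Left { 0 }, Right { none } ⇒ simplest 1
bb: Left { 0,1 }, Right { none } ⇒ simplest 2
bbr: Left { 0,1 }, Right { 2 } ⇒ simplest 3/2
bbrr: Left { 0,1 }, Right { 3/2,2 } ⇒ simplest 5/4
bbrrr: Left { 0,1 }, Right { 5/4,3/2,2 } ⇒ simplest 9/8
bbrrrb: Left { 0,1,9/8 }, Right { 5/4,3/2,2 } ⇒ simplest 19/16
bbrrrbr: Left { 0,1,9/8 }, Right { 19/16,5/4,3/2,2 } ⇒ simplest 37/32
bbrrrbrr: Left { 0,1,9/8 }, Right { 37/32,19/16,5/4,3/2,2 } ⇒ simplest 73/64
bbrrrbrrr: Left { 0,1,9/8 }, Right { 73/64,37/32,19/16,5/4,3/2,2 } ⇒ simplest 145/128
bbrrrbrrrb: Left { 0,1,9/8,145/128 }, Right { 73/64,37/32,19/16,5/4,3/2,2 } ⇒ simplest 291/256
bbrrrbrrrbb: Left { 0,1,9/8,145/128,291/256 }, Right { 73/64,37/32,19/16,5/4,3/2,2 } ⇒ simplest 583/512
bbrrrbrrrbbb: Left { 0,1,9/8,145/128,291/256,583/512 }, Right { 73/64,37/32,19/16,5/4,3/2,2 } ⇒ simplest 1167/1024
bbrrrbrrrbbbb: Left { 0,1,9/8,145/128,291/256,583/512,1167/1024 }, Right { 73/64,37/32,19/16,5/4,3/2,2 } ⇒ simplest 2335/2048
bbrrrbrrrbbbbb: Left { 0,1,9/8,145/128,291/256,583/512,1167/1024,2335/2048 }, Right { 73/64,37/32,19/16,5/4,3/2,2 } ⇒ simplest 4671/4096

4671/4096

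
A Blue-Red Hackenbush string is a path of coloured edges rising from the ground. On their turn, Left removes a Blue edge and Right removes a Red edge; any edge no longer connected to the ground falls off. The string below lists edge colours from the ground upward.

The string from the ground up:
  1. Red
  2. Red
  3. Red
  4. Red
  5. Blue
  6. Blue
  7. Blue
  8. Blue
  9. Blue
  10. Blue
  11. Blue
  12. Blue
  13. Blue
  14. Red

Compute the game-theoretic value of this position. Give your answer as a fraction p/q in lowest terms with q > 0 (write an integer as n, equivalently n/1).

Build G(s[:k]) for k = 1..14, string s = Red Red Red Red Blue Blue Blue Blue Blue Blue Blue Blue Blue Red.
edge 1 of 14 (Red): { none | 0 } = -1
edge 2 of 14 (Red): { none | -1,0 } = -2
edge 3 of 14 (Red): { none | -2,-1,0 } = -3
edge 4 of 14 (Red): { none | -3,-2,-1,0 } = -4
edge 5 of 14 (Blue): { -4 | -3,-2,-1,0 } = -7/2
edge 6 of 14 (Blue): { -4,-7/2 | -3,-2,-1,0 } = -13/4
edge 7 of 14 (Blue): { -4,-7/2,-13/4 | -3,-2,-1,0 } = -25/8
edge 8 of 14 (Blue): { -4,-7/2,-13/4,-25/8 | -3,-2,-1,0 } = -49/16
edge 9 of 14 (Blue): { -4,-7/2,-13/4,-25/8,-49/16 | -3,-2,-1,0 } = -97/32
edge 10 of 14 (Blue): { -4,-7/2,-13/4,-25/8,-49/16,-97/32 | -3,-2,-1,0 } = -193/64
edge 11 of 14 (Blue): { -4,-7/2,-13/4,-25/8,-49/16,-97/32,-193/64 | -3,-2,-1,0 } = -385/128
edge 12 of 14 (Blue): { -4,-7/2,-13/4,-25/8,-49/16,-97/32,-193/64,-385/128 | -3,-2,-1,0 } = -769/256
edge 13 of 14 (Blue): { -4,-7/2,-13/4,-25/8,-49/16,-97/32,-193/64,-385/128,-769/256 | -3,-2,-1,0 } = -1537/512
edge 14 of 14 (Red): { -4,-7/2,-13/4,-25/8,-49/16,-97/32,-193/64,-385/128,-769/256 | -1537/512,-3,-2,-1,0 } = -3075/1024

-3075/1024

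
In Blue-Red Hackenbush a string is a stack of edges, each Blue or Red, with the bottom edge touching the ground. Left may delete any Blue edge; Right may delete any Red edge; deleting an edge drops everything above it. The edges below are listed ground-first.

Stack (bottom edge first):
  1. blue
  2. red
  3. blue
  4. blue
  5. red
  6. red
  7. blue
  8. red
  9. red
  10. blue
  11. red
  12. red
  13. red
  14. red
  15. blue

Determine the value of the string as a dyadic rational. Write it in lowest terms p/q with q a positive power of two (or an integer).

12867/16384

Build val(s[:k]) for k = 1..15, string s = blue red blue blue red red blue red red blue red red red red blue.
edge 1 of 15 (blue): { 0 | none } -> 1
edge 2 of 15 (red): { 0 | 1 } -> 1/2
edge 3 of 15 (blue): { 0, 1/2 | 1 } -> 3/4
edge 4 of 15 (blue): { 0, 1/2, 3/4 | 1 } -> 7/8
edge 5 of 15 (red): { 0, 1/2, 3/4 | 7/8, 1 } -> 13/16
edge 6 of 15 (red): { 0, 1/2, 3/4 | 13/16, 7/8, 1 } -> 25/32
edge 7 of 15 (blue): { 0, 1/2, 3/4, 25/32 | 13/16, 7/8, 1 } -> 51/64
edge 8 of 15 (red): { 0, 1/2, 3/4, 25/32 | 51/64, 13/16, 7/8, 1 } -> 101/128
edge 9 of 15 (red): { 0, 1/2, 3/4, 25/32 | 101/128, 51/64, 13/16, 7/8, 1 } -> 201/256
edge 10 of 15 (blue): { 0, 1/2, 3/4, 25/32, 201/256 | 101/128, 51/64, 13/16, 7/8, 1 } -> 403/512
edge 11 of 15 (red): { 0, 1/2, 3/4, 25/32, 201/256 | 403/512, 101/128, 51/64, 13/16, 7/8, 1 } -> 805/1024
edge 12 of 15 (red): { 0, 1/2, 3/4, 25/32, 201/256 | 805/1024, 403/512, 101/128, 51/64, 13/16, 7/8, 1 } -> 1609/2048
edge 13 of 15 (red): { 0, 1/2, 3/4, 25/32, 201/256 | 1609/2048, 805/1024, 403/512, 101/128, 51/64, 13/16, 7/8, 1 } -> 3217/4096
edge 14 of 15 (red): { 0, 1/2, 3/4, 25/32, 201/256 | 3217/4096, 1609/2048, 805/1024, 403/512, 101/128, 51/64, 13/16, 7/8, 1 } -> 6433/8192
edge 15 of 15 (blue): { 0, 1/2, 3/4, 25/32, 201/256, 6433/8192 | 3217/4096, 1609/2048, 805/1024, 403/512, 101/128, 51/64, 13/16, 7/8, 1 } -> 12867/16384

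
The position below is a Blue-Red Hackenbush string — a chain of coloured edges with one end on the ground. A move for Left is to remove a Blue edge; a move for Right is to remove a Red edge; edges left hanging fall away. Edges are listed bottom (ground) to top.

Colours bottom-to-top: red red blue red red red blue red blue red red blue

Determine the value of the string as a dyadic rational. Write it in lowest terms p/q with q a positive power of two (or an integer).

-1965/1024

Recurse on prefixes of the 12-edge string red red blue red red red blue red blue red red blue:
r: Left {  }, Right { 0 } => simplest -1
rr: Left {  }, Right { -1,0 } => simplest -2
rrb: Left { -2 }, Right { -1,0 } => simplest -3/2
rrbr: Left { -2 }, Right { -3/2,-1,0 } => simplest -7/4
rrbrr: Left { -2 }, Right { -7/4,-3/2,-1,0 } => simplest -15/8
rrbrrr: Left { -2 }, Right { -15/8,-7/4,-3/2,-1,0 } => simplest -31/16
rrbrrrb: Left { -2,-31/16 }, Right { -15/8,-7/4,-3/2,-1,0 } => simplest -61/32
rrbrrrbr: Left { -2,-31/16 }, Right { -61/32,-15/8,-7/4,-3/2,-1,0 } => simplest -123/64
rrbrrrbrb: Left { -2,-31/16,-123/64 }, Right { -61/32,-15/8,-7/4,-3/2,-1,0 } => simplest -245/128
rrbrrrbrbr: Left { -2,-31/16,-123/64 }, Right { -245/128,-61/32,-15/8,-7/4,-3/2,-1,0 } => simplest -491/256
rrbrrrbrbrr: Left { -2,-31/16,-123/64 }, Right { -491/256,-245/128,-61/32,-15/8,-7/4,-3/2,-1,0 } => simplest -983/512
rrbrrrbrbrrb: Left { -2,-31/16,-123/64,-983/512 }, Right { -491/256,-245/128,-61/32,-15/8,-7/4,-3/2,-1,0 } => simplest -1965/1024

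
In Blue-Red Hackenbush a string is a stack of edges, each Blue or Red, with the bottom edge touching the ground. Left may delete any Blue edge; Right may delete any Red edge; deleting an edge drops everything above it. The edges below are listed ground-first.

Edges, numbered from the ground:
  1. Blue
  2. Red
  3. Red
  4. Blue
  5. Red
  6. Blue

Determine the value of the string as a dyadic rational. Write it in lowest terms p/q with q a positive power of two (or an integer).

edge 1 of 6 (Blue): { 0 | — } ⇒ 1
edge 2 of 6 (Red): { 0 | 1 } ⇒ 1/2
edge 3 of 6 (Red): { 0 | 1/2, 1 } ⇒ 1/4
edge 4 of 6 (Blue): { 0, 1/4 | 1/2, 1 } ⇒ 3/8
edge 5 of 6 (Red): { 0, 1/4 | 3/8, 1/2, 1 } ⇒ 5/16
edge 6 of 6 (Blue): { 0, 1/4, 5/16 | 3/8, 1/2, 1 } ⇒ 11/32

11/32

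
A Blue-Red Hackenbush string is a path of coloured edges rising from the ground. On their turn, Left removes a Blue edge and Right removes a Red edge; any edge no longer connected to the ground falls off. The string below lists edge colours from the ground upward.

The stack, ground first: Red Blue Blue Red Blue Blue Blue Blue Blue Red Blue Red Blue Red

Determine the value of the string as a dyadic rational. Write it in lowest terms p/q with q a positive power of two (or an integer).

Recurse on prefixes of the 14-edge string Red Blue Blue Red Blue Blue Blue Blue Blue Red Blue Red Blue Red:
value_1 [R]  L=[(no moves)]  R=[0]  → -1
value_2 [RB]  L=[-1]  R=[0]  → -1/2
value_3 [RBB]  L=[-1, -1/2]  R=[0]  → -1/4
value_4 [RBBR]  L=[-1, -1/2]  R=[-1/4, 0]  → -3/8
value_5 [RBBRB]  L=[-1, -1/2, -3/8]  R=[-1/4, 0]  → -5/16
value_6 [RBBRBB]  L=[-1, -1/2, -3/8, -5/16]  R=[-1/4, 0]  → -9/32
value_7 [RBBRBBB]  L=[-1, -1/2, -3/8, -5/16, -9/32]  R=[-1/4, 0]  → -17/64
value_8 [RBBRBBBB]  L=[-1, -1/2, -3/8, -5/16, -9/32, -17/64]  R=[-1/4, 0]  → -33/128
value_9 [RBBRBBBBB]  L=[-1, -1/2, -3/8, -5/16, -9/32, -17/64, -33/128]  R=[-1/4, 0]  → -65/256
value_10 [RBBRBBBBBR]  L=[-1, -1/2, -3/8, -5/16, -9/32, -17/64, -33/128]  R=[-65/256, -1/4, 0]  → -131/512
value_11 [RBBRBBBBBRB]  L=[-1, -1/2, -3/8, -5/16, -9/32, -17/64, -33/128, -131/512]  R=[-65/256, -1/4, 0]  → -261/1024
value_12 [RBBRBBBBBRBR]  L=[-1, -1/2, -3/8, -5/16, -9/32, -17/64, -33/128, -131/512]  R=[-261/1024, -65/256, -1/4, 0]  → -523/2048
value_13 [RBBRBBBBBRBRB]  L=[-1, -1/2, -3/8, -5/16, -9/32, -17/64, -33/128, -131/512, -523/2048]  R=[-261/1024, -65/256, -1/4, 0]  → -1045/4096
value_14 [RBBRBBBBBRBRBR]  L=[-1, -1/2, -3/8, -5/16, -9/32, -17/64, -33/128, -131/512, -523/2048]  R=[-1045/4096, -261/1024, -65/256, -1/4, 0]  → -2091/8192

-2091/8192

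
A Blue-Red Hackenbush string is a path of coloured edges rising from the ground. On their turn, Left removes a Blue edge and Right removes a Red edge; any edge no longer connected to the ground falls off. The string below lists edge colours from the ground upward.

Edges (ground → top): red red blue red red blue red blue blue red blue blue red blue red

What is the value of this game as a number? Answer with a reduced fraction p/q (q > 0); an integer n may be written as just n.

Build v(s[:k]) for k = 1..15, string s = red red blue red red blue red blue blue red blue blue red blue red.
1 of 15 · r · max L −∞ · min R 0 = -1
2 of 15 · rr · max L −∞ · min R -1 = -2
3 of 15 · rrb · max L -2 · min R -1 = -3/2
4 of 15 · rrbr · max L -2 · min R -3/2 = -7/4
5 of 15 · rrbrr · max L -2 · min R -7/4 = -15/8
6 of 15 · rrbrrb · max L -15/8 · min R -7/4 = -29/16
7 of 15 · rrbrrbr · max L -15/8 · min R -29/16 = -59/32
8 of 15 · rrbrrbrb · max L -59/32 · min R -29/16 = -117/64
9 of 15 · rrbrrbrbb · max L -117/64 · min R -29/16 = -233/128
10 of 15 · rrbrrbrbbr · max L -117/64 · min R -233/128 = -467/256
11 of 15 · rrbrrbrbbrb · max L -467/256 · min R -233/128 = -933/512
12 of 15 · rrbrrbrbbrbb · max L -933/512 · min R -233/128 = -1865/1024
13 of 15 · rrbrrbrbbrbbr · max L -933/512 · min R -1865/1024 = -3731/2048
14 of 15 · rrbrrbrbbrbbrb · max L -3731/2048 · min R -1865/1024 = -7461/4096
15 of 15 · rrbrrbrbbrbbrbr · max L -3731/2048 · min R -7461/4096 = -14923/8192

-14923/8192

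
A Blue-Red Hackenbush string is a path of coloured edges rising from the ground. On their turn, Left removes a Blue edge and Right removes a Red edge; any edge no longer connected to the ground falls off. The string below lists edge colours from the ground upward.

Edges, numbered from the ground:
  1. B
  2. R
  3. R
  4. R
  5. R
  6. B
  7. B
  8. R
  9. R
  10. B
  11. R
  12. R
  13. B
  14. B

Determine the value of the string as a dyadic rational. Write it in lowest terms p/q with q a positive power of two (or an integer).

807/8192

Build val(s[:k]) for k = 1..14, string s = B R R R R B B R R B R R B B.
val_1 [B]  L=[0]  R=[—]  ⇒ 1
val_2 [BR]  L=[0]  R=[1]  ⇒ 1/2
val_3 [BRR]  L=[0]  R=[1/2 1]  ⇒ 1/4
val_4 [BRRR]  L=[0]  R=[1/4 1/2 1]  ⇒ 1/8
val_5 [BRRRR]  L=[0]  R=[1/8 1/4 1/2 1]  ⇒ 1/16
val_6 [BRRRRB]  L=[0 1/16]  R=[1/8 1/4 1/2 1]  ⇒ 3/32
val_7 [BRRRRBB]  L=[0 1/16 3/32]  R=[1/8 1/4 1/2 1]  ⇒ 7/64
val_8 [BRRRRBBR]  L=[0 1/16 3/32]  R=[7/64 1/8 1/4 1/2 1]  ⇒ 13/128
val_9 [BRRRRBBRR]  L=[0 1/16 3/32]  R=[13/128 7/64 1/8 1/4 1/2 1]  ⇒ 25/256
val_10 [BRRRRBBRRB]  L=[0 1/16 3/32 25/256]  R=[13/128 7/64 1/8 1/4 1/2 1]  ⇒ 51/512
val_11 [BRRRRBBRRBR]  L=[0 1/16 3/32 25/256]  R=[51/512 13/128 7/64 1/8 1/4 1/2 1]  ⇒ 101/1024
val_12 [BRRRRBBRRBRR]  L=[0 1/16 3/32 25/256]  R=[101/1024 51/512 13/128 7/64 1/8 1/4 1/2 1]  ⇒ 201/2048
val_13 [BRRRRBBRRBRRB]  L=[0 1/16 3/32 25/256 201/2048]  R=[101/1024 51/512 13/128 7/64 1/8 1/4 1/2 1]  ⇒ 403/4096
val_14 [BRRRRBBRRBRRBB]  L=[0 1/16 3/32 25/256 201/2048 403/4096]  R=[101/1024 51/512 13/128 7/64 1/8 1/4 1/2 1]  ⇒ 807/8192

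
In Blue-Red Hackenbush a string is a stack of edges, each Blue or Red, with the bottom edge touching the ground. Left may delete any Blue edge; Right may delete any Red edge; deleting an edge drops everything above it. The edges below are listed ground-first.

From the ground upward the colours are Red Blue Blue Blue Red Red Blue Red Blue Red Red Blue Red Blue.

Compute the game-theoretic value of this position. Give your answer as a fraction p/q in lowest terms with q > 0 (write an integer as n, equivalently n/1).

Prefix values for Red Blue Blue Blue Red Red Blue Red Blue Red Red Blue Red Blue via {L|R} + simplicity:
edge 1 of 14 (Red): { (no moves) | 0 } so -1
edge 2 of 14 (Blue): { -1 | 0 } so -1/2
edge 3 of 14 (Blue): { -1; -1/2 | 0 } so -1/4
edge 4 of 14 (Blue): { -1; -1/2; -1/4 | 0 } so -1/8
edge 5 of 14 (Red): { -1; -1/2; -1/4 | -1/8; 0 } so -3/16
edge 6 of 14 (Red): { -1; -1/2; -1/4 | -3/16; -1/8; 0 } so -7/32
edge 7 of 14 (Blue): { -1; -1/2; -1/4; -7/32 | -3/16; -1/8; 0 } so -13/64
edge 8 of 14 (Red): { -1; -1/2; -1/4; -7/32 | -13/64; -3/16; -1/8; 0 } so -27/128
edge 9 of 14 (Blue): { -1; -1/2; -1/4; -7/32; -27/128 | -13/64; -3/16; -1/8; 0 } so -53/256
edge 10 of 14 (Red): { -1; -1/2; -1/4; -7/32; -27/128 | -53/256; -13/64; -3/16; -1/8; 0 } so -107/512
edge 11 of 14 (Red): { -1; -1/2; -1/4; -7/32; -27/128 | -107/512; -53/256; -13/64; -3/16; -1/8; 0 } so -215/1024
edge 12 of 14 (Blue): { -1; -1/2; -1/4; -7/32; -27/128; -215/1024 | -107/512; -53/256; -13/64; -3/16; -1/8; 0 } so -429/2048
edge 13 of 14 (Red): { -1; -1/2; -1/4; -7/32; -27/128; -215/1024 | -429/2048; -107/512; -53/256; -13/64; -3/16; -1/8; 0 } so -859/4096
edge 14 of 14 (Blue): { -1; -1/2; -1/4; -7/32; -27/128; -215/1024; -859/4096 | -429/2048; -107/512; -53/256; -13/64; -3/16; -1/8; 0 } so -1717/8192

-1717/8192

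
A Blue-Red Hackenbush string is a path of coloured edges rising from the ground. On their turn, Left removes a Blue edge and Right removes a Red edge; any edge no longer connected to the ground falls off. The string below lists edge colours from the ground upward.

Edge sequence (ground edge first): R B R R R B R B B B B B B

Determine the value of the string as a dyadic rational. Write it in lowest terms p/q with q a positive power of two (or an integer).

-3713/4096

Prefix values for R B R R R B R B B B B B B via {L|R} + simplicity:
1 of 13 · R · max L −∞ · min R 0 ⇒ -1
2 of 13 · RB · max L -1 · min R 0 ⇒ -1/2
3 of 13 · RBR · max L -1 · min R -1/2 ⇒ -3/4
4 of 13 · RBRR · max L -1 · min R -3/4 ⇒ -7/8
5 of 13 · RBRRR · max L -1 · min R -7/8 ⇒ -15/16
6 of 13 · RBRRRB · max L -15/16 · min R -7/8 ⇒ -29/32
7 of 13 · RBRRRBR · max L -15/16 · min R -29/32 ⇒ -59/64
8 of 13 · RBRRRBRB · max L -59/64 · min R -29/32 ⇒ -117/128
9 of 13 · RBRRRBRBB · max L -117/128 · min R -29/32 ⇒ -233/256
10 of 13 · RBRRRBRBBB · max L -233/256 · min R -29/32 ⇒ -465/512
11 of 13 · RBRRRBRBBBB · max L -465/512 · min R -29/32 ⇒ -929/1024
12 of 13 · RBRRRBRBBBBB · max L -929/1024 · min R -29/32 ⇒ -1857/2048
13 of 13 · RBRRRBRBBBBBB · max L -1857/2048 · min R -29/32 ⇒ -3713/4096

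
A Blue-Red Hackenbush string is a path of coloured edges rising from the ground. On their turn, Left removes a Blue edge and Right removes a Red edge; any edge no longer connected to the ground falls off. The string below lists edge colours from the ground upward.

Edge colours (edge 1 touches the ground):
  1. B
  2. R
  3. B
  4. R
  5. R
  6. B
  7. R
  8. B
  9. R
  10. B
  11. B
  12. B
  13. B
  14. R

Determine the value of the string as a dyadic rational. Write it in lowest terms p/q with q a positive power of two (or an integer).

Build G(s[:k]) for k = 1..14, string s = B R B R R B R B R B B B B R.
1 of 14 · B · max L 0 · min R +∞ -> 1
2 of 14 · BR · max L 0 · min R 1 -> 1/2
3 of 14 · BRB · max L 1/2 · min R 1 -> 3/4
4 of 14 · BRBR · max L 1/2 · min R 3/4 -> 5/8
5 of 14 · BRBRR · max L 1/2 · min R 5/8 -> 9/16
6 of 14 · BRBRRB · max L 9/16 · min R 5/8 -> 19/32
7 of 14 · BRBRRBR · max L 9/16 · min R 19/32 -> 37/64
8 of 14 · BRBRRBRB · max L 37/64 · min R 19/32 -> 75/128
9 of 14 · BRBRRBRBR · max L 37/64 · min R 75/128 -> 149/256
10 of 14 · BRBRRBRBRB · max L 149/256 · min R 75/128 -> 299/512
11 of 14 · BRBRRBRBRBB · max L 299/512 · min R 75/128 -> 599/1024
12 of 14 · BRBRRBRBRBBB · max L 599/1024 · min R 75/128 -> 1199/2048
13 of 14 · BRBRRBRBRBBBB · max L 1199/2048 · min R 75/128 -> 2399/4096
14 of 14 · BRBRRBRBRBBBBR · max L 1199/2048 · min R 2399/4096 -> 4797/8192

4797/8192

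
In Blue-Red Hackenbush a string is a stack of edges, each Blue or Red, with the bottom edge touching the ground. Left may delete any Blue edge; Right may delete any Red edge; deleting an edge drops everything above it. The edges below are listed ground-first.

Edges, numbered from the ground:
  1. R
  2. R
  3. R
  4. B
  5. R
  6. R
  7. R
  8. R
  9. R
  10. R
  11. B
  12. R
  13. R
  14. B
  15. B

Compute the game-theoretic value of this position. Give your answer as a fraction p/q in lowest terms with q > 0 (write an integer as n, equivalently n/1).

-12249/4096

Build G(s[:k]) for k = 1..15, string s = R R R B R R R R R R B R R B B.
step 1: add R to get R; options L={ ∅ } R={ 0 } → -1
step 2: add R to get RR; options L={ ∅ } R={ -1; 0 } → -2
step 3: add R to get RRR; options L={ ∅ } R={ -2; -1; 0 } → -3
step 4: add B to get RRRB; options L={ -3 } R={ -2; -1; 0 } → -5/2
step 5: add R to get RRRBR; options L={ -3 } R={ -5/2; -2; -1; 0 } → -11/4
step 6: add R to get RRRBRR; options L={ -3 } R={ -11/4; -5/2; -2; -1; 0 } → -23/8
step 7: add R to get RRRBRRR; options L={ -3 } R={ -23/8; -11/4; -5/2; -2; -1; 0 } → -47/16
step 8: add R to get RRRBRRRR; options L={ -3 } R={ -47/16; -23/8; -11/4; -5/2; -2; -1; 0 } → -95/32
step 9: add R to get RRRBRRRRR; options L={ -3 } R={ -95/32; -47/16; -23/8; -11/4; -5/2; -2; -1; 0 } → -191/64
step 10: add R to get RRRBRRRRRR; options L={ -3 } R={ -191/64; -95/32; -47/16; -23/8; -11/4; -5/2; -2; -1; 0 } → -383/128
step 11: add B to get RRRBRRRRRRB; options L={ -3; -383/128 } R={ -191/64; -95/32; -47/16; -23/8; -11/4; -5/2; -2; -1; 0 } → -765/256
step 12: add R to get RRRBRRRRRRBR; options L={ -3; -383/128 } R={ -765/256; -191/64; -95/32; -47/16; -23/8; -11/4; -5/2; -2; -1; 0 } → -1531/512
step 13: add R to get RRRBRRRRRRBRR; options L={ -3; -383/128 } R={ -1531/512; -765/256; -191/64; -95/32; -47/16; -23/8; -11/4; -5/2; -2; -1; 0 } → -3063/1024
step 14: add B to get RRRBRRRRRRBRRB; options L={ -3; -383/128; -3063/1024 } R={ -1531/512; -765/256; -191/64; -95/32; -47/16; -23/8; -11/4; -5/2; -2; -1; 0 } → -6125/2048
step 15: add B to get RRRBRRRRRRBRRBB; options L={ -3; -383/128; -3063/1024; -6125/2048 } R={ -1531/512; -765/256; -191/64; -95/32; -47/16; -23/8; -11/4; -5/2; -2; -1; 0 } → -12249/4096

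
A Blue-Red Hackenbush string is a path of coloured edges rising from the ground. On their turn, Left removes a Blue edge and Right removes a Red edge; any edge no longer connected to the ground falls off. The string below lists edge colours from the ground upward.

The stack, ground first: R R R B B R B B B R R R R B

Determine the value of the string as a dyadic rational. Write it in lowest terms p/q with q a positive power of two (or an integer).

Prefix values for R R R B B R B B B R R R R B via {L|R} + simplicity:
g_1 [R]  L=[(no moves)]  R=[0]  so -1
g_2 [RR]  L=[(no moves)]  R=[-1 0]  so -2
g_3 [RRR]  L=[(no moves)]  R=[-2 -1 0]  so -3
g_4 [RRRB]  L=[-3]  R=[-2 -1 0]  so -5/2
g_5 [RRRBB]  L=[-3 -5/2]  R=[-2 -1 0]  so -9/4
g_6 [RRRBBR]  L=[-3 -5/2]  R=[-9/4 -2 -1 0]  so -19/8
g_7 [RRRBBRB]  L=[-3 -5/2 -19/8]  R=[-9/4 -2 -1 0]  so -37/16
g_8 [RRRBBRBB]  L=[-3 -5/2 -19/8 -37/16]  R=[-9/4 -2 -1 0]  so -73/32
g_9 [RRRBBRBBB]  L=[-3 -5/2 -19/8 -37/16 -73/32]  R=[-9/4 -2 -1 0]  so -145/64
g_10 [RRRBBRBBBR]  L=[-3 -5/2 -19/8 -37/16 -73/32]  R=[-145/64 -9/4 -2 -1 0]  so -291/128
g_11 [RRRBBRBBBRR]  L=[-3 -5/2 -19/8 -37/16 -73/32]  R=[-291/128 -145/64 -9/4 -2 -1 0]  so -583/256
g_12 [RRRBBRBBBRRR]  L=[-3 -5/2 -19/8 -37/16 -73/32]  R=[-583/256 -291/128 -145/64 -9/4 -2 -1 0]  so -1167/512
g_13 [RRRBBRBBBRRRR]  L=[-3 -5/2 -19/8 -37/16 -73/32]  R=[-1167/512 -583/256 -291/128 -145/64 -9/4 -2 -1 0]  so -2335/1024
g_14 [RRRBBRBBBRRRRB]  L=[-3 -5/2 -19/8 -37/16 -73/32 -2335/1024]  R=[-1167/512 -583/256 -291/128 -145/64 -9/4 -2 -1 0]  so -4669/2048

-4669/2048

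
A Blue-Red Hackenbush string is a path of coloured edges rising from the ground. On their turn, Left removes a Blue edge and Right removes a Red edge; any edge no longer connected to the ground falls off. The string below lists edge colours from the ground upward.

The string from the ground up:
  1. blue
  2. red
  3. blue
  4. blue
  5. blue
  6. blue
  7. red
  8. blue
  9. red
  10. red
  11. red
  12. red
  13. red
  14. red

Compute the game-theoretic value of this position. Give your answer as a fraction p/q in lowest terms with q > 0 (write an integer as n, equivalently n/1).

7809/8192

Build G(s[:k]) for k = 1..14, string s = blue red blue blue blue blue red blue red red red red red red.
edge 1 of 14 (blue): { 0 |  } = 1
edge 2 of 14 (red): { 0 | 1 } = 1/2
edge 3 of 14 (blue): { 0; 1/2 | 1 } = 3/4
edge 4 of 14 (blue): { 0; 1/2; 3/4 | 1 } = 7/8
edge 5 of 14 (blue): { 0; 1/2; 3/4; 7/8 | 1 } = 15/16
edge 6 of 14 (blue): { 0; 1/2; 3/4; 7/8; 15/16 | 1 } = 31/32
edge 7 of 14 (red): { 0; 1/2; 3/4; 7/8; 15/16 | 31/32; 1 } = 61/64
edge 8 of 14 (blue): { 0; 1/2; 3/4; 7/8; 15/16; 61/64 | 31/32; 1 } = 123/128
edge 9 of 14 (red): { 0; 1/2; 3/4; 7/8; 15/16; 61/64 | 123/128; 31/32; 1 } = 245/256
edge 10 of 14 (red): { 0; 1/2; 3/4; 7/8; 15/16; 61/64 | 245/256; 123/128; 31/32; 1 } = 489/512
edge 11 of 14 (red): { 0; 1/2; 3/4; 7/8; 15/16; 61/64 | 489/512; 245/256; 123/128; 31/32; 1 } = 977/1024
edge 12 of 14 (red): { 0; 1/2; 3/4; 7/8; 15/16; 61/64 | 977/1024; 489/512; 245/256; 123/128; 31/32; 1 } = 1953/2048
edge 13 of 14 (red): { 0; 1/2; 3/4; 7/8; 15/16; 61/64 | 1953/2048; 977/1024; 489/512; 245/256; 123/128; 31/32; 1 } = 3905/4096
edge 14 of 14 (red): { 0; 1/2; 3/4; 7/8; 15/16; 61/64 | 3905/4096; 1953/2048; 977/1024; 489/512; 245/256; 123/128; 31/32; 1 } = 7809/8192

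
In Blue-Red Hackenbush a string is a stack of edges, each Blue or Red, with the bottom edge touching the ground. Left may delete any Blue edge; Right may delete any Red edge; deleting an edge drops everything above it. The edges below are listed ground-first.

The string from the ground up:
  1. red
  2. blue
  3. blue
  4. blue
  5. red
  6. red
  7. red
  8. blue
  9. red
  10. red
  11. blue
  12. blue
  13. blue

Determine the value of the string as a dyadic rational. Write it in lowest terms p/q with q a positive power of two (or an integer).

Recurse on prefixes of the 13-edge string red blue blue blue red red red blue red red blue blue blue:
v(r) = { (no moves) | 0 } → -1
v(rb) = { -1 | 0 } → -1/2
v(rbb) = { -1, -1/2 | 0 } → -1/4
v(rbbb) = { -1, -1/2, -1/4 | 0 } → -1/8
v(rbbbr) = { -1, -1/2, -1/4 | -1/8, 0 } → -3/16
v(rbbbrr) = { -1, -1/2, -1/4 | -3/16, -1/8, 0 } → -7/32
v(rbbbrrr) = { -1, -1/2, -1/4 | -7/32, -3/16, -1/8, 0 } → -15/64
v(rbbbrrrb) = { -1, -1/2, -1/4, -15/64 | -7/32, -3/16, -1/8, 0 } → -29/128
v(rbbbrrrbr) = { -1, -1/2, -1/4, -15/64 | -29/128, -7/32, -3/16, -1/8, 0 } → -59/256
v(rbbbrrrbrr) = { -1, -1/2, -1/4, -15/64 | -59/256, -29/128, -7/32, -3/16, -1/8, 0 } → -119/512
v(rbbbrrrbrrb) = { -1, -1/2, -1/4, -15/64, -119/512 | -59/256, -29/128, -7/32, -3/16, -1/8, 0 } → -237/1024
v(rbbbrrrbrrbb) = { -1, -1/2, -1/4, -15/64, -119/512, -237/1024 | -59/256, -29/128, -7/32, -3/16, -1/8, 0 } → -473/2048
v(rbbbrrrbrrbbb) = { -1, -1/2, -1/4, -15/64, -119/512, -237/1024, -473/2048 | -59/256, -29/128, -7/32, -3/16, -1/8, 0 } → -945/4096

-945/4096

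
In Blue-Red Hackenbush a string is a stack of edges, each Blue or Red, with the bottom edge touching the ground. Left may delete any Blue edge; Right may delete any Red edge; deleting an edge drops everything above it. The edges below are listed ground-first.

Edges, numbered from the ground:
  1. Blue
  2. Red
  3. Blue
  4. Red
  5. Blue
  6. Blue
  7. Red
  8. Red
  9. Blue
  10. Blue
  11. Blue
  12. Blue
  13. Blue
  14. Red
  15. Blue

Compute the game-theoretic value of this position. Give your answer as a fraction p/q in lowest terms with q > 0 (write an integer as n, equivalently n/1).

11515/16384

1 of 15 · B · max L 0 · min R +∞ gives 1
2 of 15 · BR · max L 0 · min R 1 gives 1/2
3 of 15 · BRB · max L 1/2 · min R 1 gives 3/4
4 of 15 · BRBR · max L 1/2 · min R 3/4 gives 5/8
5 of 15 · BRBRB · max L 5/8 · min R 3/4 gives 11/16
6 of 15 · BRBRBB · max L 11/16 · min R 3/4 gives 23/32
7 of 15 · BRBRBBR · max L 11/16 · min R 23/32 gives 45/64
8 of 15 · BRBRBBRR · max L 11/16 · min R 45/64 gives 89/128
9 of 15 · BRBRBBRRB · max L 89/128 · min R 45/64 gives 179/256
10 of 15 · BRBRBBRRBB · max L 179/256 · min R 45/64 gives 359/512
11 of 15 · BRBRBBRRBBB · max L 359/512 · min R 45/64 gives 719/1024
12 of 15 · BRBRBBRRBBBB · max L 719/1024 · min R 45/64 gives 1439/2048
13 of 15 · BRBRBBRRBBBBB · max L 1439/2048 · min R 45/64 gives 2879/4096
14 of 15 · BRBRBBRRBBBBBR · max L 1439/2048 · min R 2879/4096 gives 5757/8192
15 of 15 · BRBRBBRRBBBBBRB · max L 5757/8192 · min R 2879/4096 gives 11515/16384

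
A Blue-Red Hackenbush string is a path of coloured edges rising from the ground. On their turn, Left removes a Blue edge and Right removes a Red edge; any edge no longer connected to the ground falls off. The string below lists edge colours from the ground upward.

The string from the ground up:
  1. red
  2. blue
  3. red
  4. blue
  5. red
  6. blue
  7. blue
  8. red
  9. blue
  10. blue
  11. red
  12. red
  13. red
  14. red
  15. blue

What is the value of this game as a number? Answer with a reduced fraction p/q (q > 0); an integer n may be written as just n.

-10557/16384

Build val(s[:k]) for k = 1..15, string s = red blue red blue red blue blue red blue blue red red red red blue.
r: Left { — }, Right { 0 } => simplest -1
rb: Left { -1 }, Right { 0 } => simplest -1/2
rbr: Left { -1 }, Right { -1/2; 0 } => simplest -3/4
rbrb: Left { -1; -3/4 }, Right { -1/2; 0 } => simplest -5/8
rbrbr: Left { -1; -3/4 }, Right { -5/8; -1/2; 0 } => simplest -11/16
rbrbrb: Left { -1; -3/4; -11/16 }, Right { -5/8; -1/2; 0 } => simplest -21/32
rbrbrbb: Left { -1; -3/4; -11/16; -21/32 }, Right { -5/8; -1/2; 0 } => simplest -41/64
rbrbrbbr: Left { -1; -3/4; -11/16; -21/32 }, Right { -41/64; -5/8; -1/2; 0 } => simplest -83/128
rbrbrbbrb: Left { -1; -3/4; -11/16; -21/32; -83/128 }, Right { -41/64; -5/8; -1/2; 0 } => simplest -165/256
rbrbrbbrbb: Left { -1; -3/4; -11/16; -21/32; -83/128; -165/256 }, Right { -41/64; -5/8; -1/2; 0 } => simplest -329/512
rbrbrbbrbbr: Left { -1; -3/4; -11/16; -21/32; -83/128; -165/256 }, Right { -329/512; -41/64; -5/8; -1/2; 0 } => simplest -659/1024
rbrbrbbrbbrr: Left { -1; -3/4; -11/16; -21/32; -83/128; -165/256 }, Right { -659/1024; -329/512; -41/64; -5/8; -1/2; 0 } => simplest -1319/2048
rbrbrbbrbbrrr: Left { -1; -3/4; -11/16; -21/32; -83/128; -165/256 }, Right { -1319/2048; -659/1024; -329/512; -41/64; -5/8; -1/2; 0 } => simplest -2639/4096
rbrbrbbrbbrrrr: Left { -1; -3/4; -11/16; -21/32; -83/128; -165/256 }, Right { -2639/4096; -1319/2048; -659/1024; -329/512; -41/64; -5/8; -1/2; 0 } => simplest -5279/8192
rbrbrbbrbbrrrrb: Left { -1; -3/4; -11/16; -21/32; -83/128; -165/256; -5279/8192 }, Right { -2639/4096; -1319/2048; -659/1024; -329/512; -41/64; -5/8; -1/2; 0 } => simplest -10557/16384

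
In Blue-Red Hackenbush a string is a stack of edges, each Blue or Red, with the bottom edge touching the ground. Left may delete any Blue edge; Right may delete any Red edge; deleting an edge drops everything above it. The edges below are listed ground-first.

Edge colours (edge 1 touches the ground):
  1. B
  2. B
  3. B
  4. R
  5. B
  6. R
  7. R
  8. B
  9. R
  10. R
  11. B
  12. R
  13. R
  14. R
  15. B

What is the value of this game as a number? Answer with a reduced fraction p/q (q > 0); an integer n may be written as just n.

10531/4096

Recurse on prefixes of the 15-edge string B B B R B R R B R R B R R R B:
1 of 15 · B · max L 0 · min R +∞ so 1
2 of 15 · BB · max L 1 · min R +∞ so 2
3 of 15 · BBB · max L 2 · min R +∞ so 3
4 of 15 · BBBR · max L 2 · min R 3 so 5/2
5 of 15 · BBBRB · max L 5/2 · min R 3 so 11/4
6 of 15 · BBBRBR · max L 5/2 · min R 11/4 so 21/8
7 of 15 · BBBRBRR · max L 5/2 · min R 21/8 so 41/16
8 of 15 · BBBRBRRB · max L 41/16 · min R 21/8 so 83/32
9 of 15 · BBBRBRRBR · max L 41/16 · min R 83/32 so 165/64
10 of 15 · BBBRBRRBRR · max L 41/16 · min R 165/64 so 329/128
11 of 15 · BBBRBRRBRRB · max L 329/128 · min R 165/64 so 659/256
12 of 15 · BBBRBRRBRRBR · max L 329/128 · min R 659/256 so 1317/512
13 of 15 · BBBRBRRBRRBRR · max L 329/128 · min R 1317/512 so 2633/1024
14 of 15 · BBBRBRRBRRBRRR · max L 329/128 · min R 2633/1024 so 5265/2048
15 of 15 · BBBRBRRBRRBRRRB · max L 5265/2048 · min R 2633/1024 so 10531/4096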